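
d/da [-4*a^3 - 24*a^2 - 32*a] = -12*a^2 - 48*a - 32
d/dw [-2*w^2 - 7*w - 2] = -4*w - 7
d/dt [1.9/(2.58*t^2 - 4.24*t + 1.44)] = (8.056 - 9.804*t)/(2.58*t^2 - 4.24*t + 1.44)^2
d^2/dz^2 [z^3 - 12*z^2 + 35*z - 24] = 6*z - 24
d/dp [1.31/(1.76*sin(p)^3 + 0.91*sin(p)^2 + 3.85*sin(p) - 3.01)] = (-2.3842*sin(p) + 3.4584*cos(2*p) - 8.5019)*cos(p)/(1.76*sin(p)^3 + 0.91*sin(p)^2 + 3.85*sin(p) - 3.01)^2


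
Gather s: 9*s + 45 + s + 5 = 10*s + 50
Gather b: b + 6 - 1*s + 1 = b - s + 7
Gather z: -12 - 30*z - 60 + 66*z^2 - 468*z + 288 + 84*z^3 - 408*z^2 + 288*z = 84*z^3 - 342*z^2 - 210*z + 216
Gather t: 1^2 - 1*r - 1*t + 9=-r - t + 10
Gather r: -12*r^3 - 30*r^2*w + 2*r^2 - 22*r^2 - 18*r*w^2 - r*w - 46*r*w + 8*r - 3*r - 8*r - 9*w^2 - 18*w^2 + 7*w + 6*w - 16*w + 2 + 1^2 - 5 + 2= -12*r^3 + r^2*(-30*w - 20) + r*(-18*w^2 - 47*w - 3) - 27*w^2 - 3*w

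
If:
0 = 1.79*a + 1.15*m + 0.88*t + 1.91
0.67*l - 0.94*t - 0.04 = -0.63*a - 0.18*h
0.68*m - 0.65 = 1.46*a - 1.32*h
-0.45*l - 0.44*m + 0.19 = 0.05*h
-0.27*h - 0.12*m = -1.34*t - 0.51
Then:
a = -0.90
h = -0.56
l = 0.38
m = 0.11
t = -0.48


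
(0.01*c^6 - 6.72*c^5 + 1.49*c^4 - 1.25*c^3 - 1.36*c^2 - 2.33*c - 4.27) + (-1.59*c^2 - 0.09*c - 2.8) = 0.01*c^6 - 6.72*c^5 + 1.49*c^4 - 1.25*c^3 - 2.95*c^2 - 2.42*c - 7.07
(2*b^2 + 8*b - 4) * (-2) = -4*b^2 - 16*b + 8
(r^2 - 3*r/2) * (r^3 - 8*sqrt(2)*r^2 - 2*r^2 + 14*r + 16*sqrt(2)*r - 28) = r^5 - 8*sqrt(2)*r^4 - 7*r^4/2 + 17*r^3 + 28*sqrt(2)*r^3 - 49*r^2 - 24*sqrt(2)*r^2 + 42*r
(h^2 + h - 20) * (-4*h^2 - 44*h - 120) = -4*h^4 - 48*h^3 - 84*h^2 + 760*h + 2400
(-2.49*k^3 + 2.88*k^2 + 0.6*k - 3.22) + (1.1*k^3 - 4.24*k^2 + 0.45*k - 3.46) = -1.39*k^3 - 1.36*k^2 + 1.05*k - 6.68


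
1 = 1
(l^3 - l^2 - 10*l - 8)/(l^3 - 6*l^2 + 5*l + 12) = (l + 2)/(l - 3)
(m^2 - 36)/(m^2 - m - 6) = (36 - m^2)/(-m^2 + m + 6)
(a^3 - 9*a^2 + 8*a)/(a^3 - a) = (a - 8)/(a + 1)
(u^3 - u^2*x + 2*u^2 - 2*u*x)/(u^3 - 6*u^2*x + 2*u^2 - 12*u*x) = (-u + x)/(-u + 6*x)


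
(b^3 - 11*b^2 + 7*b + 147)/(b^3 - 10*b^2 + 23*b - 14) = (b^2 - 4*b - 21)/(b^2 - 3*b + 2)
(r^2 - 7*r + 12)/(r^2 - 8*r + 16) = (r - 3)/(r - 4)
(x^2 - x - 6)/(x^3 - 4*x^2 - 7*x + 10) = (x - 3)/(x^2 - 6*x + 5)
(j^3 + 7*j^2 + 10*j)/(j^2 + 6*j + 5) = j*(j + 2)/(j + 1)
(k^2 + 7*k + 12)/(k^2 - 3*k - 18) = (k + 4)/(k - 6)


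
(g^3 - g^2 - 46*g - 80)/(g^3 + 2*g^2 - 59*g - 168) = (g^2 + 7*g + 10)/(g^2 + 10*g + 21)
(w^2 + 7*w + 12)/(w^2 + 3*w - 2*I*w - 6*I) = (w + 4)/(w - 2*I)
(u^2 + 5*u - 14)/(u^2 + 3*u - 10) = (u + 7)/(u + 5)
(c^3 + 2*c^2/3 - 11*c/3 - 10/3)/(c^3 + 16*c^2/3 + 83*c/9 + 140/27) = 9*(c^2 - c - 2)/(9*c^2 + 33*c + 28)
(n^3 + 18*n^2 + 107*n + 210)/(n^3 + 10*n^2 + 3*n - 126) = (n + 5)/(n - 3)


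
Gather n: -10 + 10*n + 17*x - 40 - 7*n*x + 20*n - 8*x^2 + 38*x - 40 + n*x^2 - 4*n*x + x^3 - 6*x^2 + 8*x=n*(x^2 - 11*x + 30) + x^3 - 14*x^2 + 63*x - 90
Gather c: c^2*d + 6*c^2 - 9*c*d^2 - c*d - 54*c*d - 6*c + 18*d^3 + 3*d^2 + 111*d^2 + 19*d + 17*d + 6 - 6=c^2*(d + 6) + c*(-9*d^2 - 55*d - 6) + 18*d^3 + 114*d^2 + 36*d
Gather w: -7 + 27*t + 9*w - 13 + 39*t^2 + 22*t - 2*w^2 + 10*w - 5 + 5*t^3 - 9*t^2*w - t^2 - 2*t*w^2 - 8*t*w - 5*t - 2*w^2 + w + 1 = 5*t^3 + 38*t^2 + 44*t + w^2*(-2*t - 4) + w*(-9*t^2 - 8*t + 20) - 24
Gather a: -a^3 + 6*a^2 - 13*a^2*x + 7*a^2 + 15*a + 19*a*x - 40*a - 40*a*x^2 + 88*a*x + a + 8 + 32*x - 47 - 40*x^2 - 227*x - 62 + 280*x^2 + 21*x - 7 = -a^3 + a^2*(13 - 13*x) + a*(-40*x^2 + 107*x - 24) + 240*x^2 - 174*x - 108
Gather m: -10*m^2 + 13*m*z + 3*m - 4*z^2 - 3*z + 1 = -10*m^2 + m*(13*z + 3) - 4*z^2 - 3*z + 1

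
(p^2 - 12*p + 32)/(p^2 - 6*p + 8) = (p - 8)/(p - 2)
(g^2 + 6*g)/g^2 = (g + 6)/g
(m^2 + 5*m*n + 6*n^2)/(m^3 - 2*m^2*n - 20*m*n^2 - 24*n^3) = (m + 3*n)/(m^2 - 4*m*n - 12*n^2)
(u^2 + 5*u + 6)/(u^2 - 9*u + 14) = (u^2 + 5*u + 6)/(u^2 - 9*u + 14)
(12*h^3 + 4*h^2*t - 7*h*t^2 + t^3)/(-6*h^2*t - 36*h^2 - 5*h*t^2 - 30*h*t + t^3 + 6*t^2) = (-2*h + t)/(t + 6)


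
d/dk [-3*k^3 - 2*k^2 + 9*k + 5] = -9*k^2 - 4*k + 9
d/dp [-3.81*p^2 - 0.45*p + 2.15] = -7.62*p - 0.45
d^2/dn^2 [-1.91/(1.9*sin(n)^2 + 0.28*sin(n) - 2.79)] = (27.5804*sin(n)^4 + 3.04836*sin(n)^3 - 0.721216000000005*sin(n)^2 - 4.604628*sin(n) - 20.549308)/(1.9*sin(n)^2 + 0.28*sin(n) - 2.79)^3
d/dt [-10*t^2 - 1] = -20*t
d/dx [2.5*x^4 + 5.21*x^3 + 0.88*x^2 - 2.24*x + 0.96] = 10.0*x^3 + 15.63*x^2 + 1.76*x - 2.24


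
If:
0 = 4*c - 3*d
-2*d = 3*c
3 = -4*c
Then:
No Solution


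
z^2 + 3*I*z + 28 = (z - 4*I)*(z + 7*I)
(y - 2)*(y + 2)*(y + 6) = y^3 + 6*y^2 - 4*y - 24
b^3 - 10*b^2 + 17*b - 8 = (b - 8)*(b - 1)^2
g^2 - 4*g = g*(g - 4)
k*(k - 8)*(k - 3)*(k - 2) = k^4 - 13*k^3 + 46*k^2 - 48*k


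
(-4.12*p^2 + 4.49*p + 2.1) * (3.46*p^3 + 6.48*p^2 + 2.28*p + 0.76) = -14.2552*p^5 - 11.1622*p^4 + 26.9676*p^3 + 20.714*p^2 + 8.2004*p + 1.596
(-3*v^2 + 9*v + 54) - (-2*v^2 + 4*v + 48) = -v^2 + 5*v + 6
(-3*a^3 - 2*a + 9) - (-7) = -3*a^3 - 2*a + 16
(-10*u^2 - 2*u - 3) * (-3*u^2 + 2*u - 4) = 30*u^4 - 14*u^3 + 45*u^2 + 2*u + 12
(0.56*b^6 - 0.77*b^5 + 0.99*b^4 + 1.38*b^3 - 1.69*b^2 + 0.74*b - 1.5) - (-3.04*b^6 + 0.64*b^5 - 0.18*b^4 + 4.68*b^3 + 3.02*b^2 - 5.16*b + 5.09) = 3.6*b^6 - 1.41*b^5 + 1.17*b^4 - 3.3*b^3 - 4.71*b^2 + 5.9*b - 6.59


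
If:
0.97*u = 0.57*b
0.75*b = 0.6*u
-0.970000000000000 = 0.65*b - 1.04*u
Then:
No Solution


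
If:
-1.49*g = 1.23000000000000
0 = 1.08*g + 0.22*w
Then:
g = -0.83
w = 4.05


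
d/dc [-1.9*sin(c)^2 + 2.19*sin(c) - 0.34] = (2.19 - 3.8*sin(c))*cos(c)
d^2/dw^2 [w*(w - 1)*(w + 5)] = 6*w + 8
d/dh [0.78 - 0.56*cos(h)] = 0.56*sin(h)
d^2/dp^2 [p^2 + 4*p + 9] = 2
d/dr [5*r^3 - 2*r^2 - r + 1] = 15*r^2 - 4*r - 1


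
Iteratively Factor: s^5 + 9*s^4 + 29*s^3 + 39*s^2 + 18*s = (s + 1)*(s^4 + 8*s^3 + 21*s^2 + 18*s) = s*(s + 1)*(s^3 + 8*s^2 + 21*s + 18) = s*(s + 1)*(s + 2)*(s^2 + 6*s + 9) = s*(s + 1)*(s + 2)*(s + 3)*(s + 3)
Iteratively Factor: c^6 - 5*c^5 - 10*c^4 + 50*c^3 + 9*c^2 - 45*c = (c + 1)*(c^5 - 6*c^4 - 4*c^3 + 54*c^2 - 45*c) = (c - 3)*(c + 1)*(c^4 - 3*c^3 - 13*c^2 + 15*c) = (c - 3)*(c + 1)*(c + 3)*(c^3 - 6*c^2 + 5*c) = (c - 5)*(c - 3)*(c + 1)*(c + 3)*(c^2 - c) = (c - 5)*(c - 3)*(c - 1)*(c + 1)*(c + 3)*(c)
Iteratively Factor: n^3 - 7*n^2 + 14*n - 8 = (n - 4)*(n^2 - 3*n + 2) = (n - 4)*(n - 2)*(n - 1)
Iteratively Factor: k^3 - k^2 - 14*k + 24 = (k - 2)*(k^2 + k - 12) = (k - 2)*(k + 4)*(k - 3)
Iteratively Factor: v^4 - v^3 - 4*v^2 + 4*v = (v + 2)*(v^3 - 3*v^2 + 2*v) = v*(v + 2)*(v^2 - 3*v + 2) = v*(v - 1)*(v + 2)*(v - 2)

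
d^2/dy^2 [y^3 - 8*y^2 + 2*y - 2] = 6*y - 16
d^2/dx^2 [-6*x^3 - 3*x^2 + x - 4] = -36*x - 6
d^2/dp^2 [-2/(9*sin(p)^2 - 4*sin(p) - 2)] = 4*(-162*sin(p)^4 + 54*sin(p)^3 + 199*sin(p)^2 - 104*sin(p) + 34)/(-9*sin(p)^2 + 4*sin(p) + 2)^3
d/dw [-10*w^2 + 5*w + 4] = 5 - 20*w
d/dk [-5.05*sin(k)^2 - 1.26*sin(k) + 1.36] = -(10.1*sin(k) + 1.26)*cos(k)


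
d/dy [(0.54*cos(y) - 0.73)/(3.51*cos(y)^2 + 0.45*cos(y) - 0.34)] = (1.8954*cos(y)^2 - 5.1246*cos(y) - 0.1449)*sin(y)/(12.3201*cos(y)^4 + 3.159*cos(y)^3 - 2.1843*cos(y)^2 - 0.306*cos(y) + 0.1156)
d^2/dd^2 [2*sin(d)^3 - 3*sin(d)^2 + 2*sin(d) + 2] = -18*sin(d)^3 + 12*sin(d)^2 + 10*sin(d) - 6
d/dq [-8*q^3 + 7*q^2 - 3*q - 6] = -24*q^2 + 14*q - 3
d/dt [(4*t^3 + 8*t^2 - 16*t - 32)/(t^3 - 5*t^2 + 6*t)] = 4*(-7*t^2 - 8*t + 12)/(t^2*(t^2 - 6*t + 9))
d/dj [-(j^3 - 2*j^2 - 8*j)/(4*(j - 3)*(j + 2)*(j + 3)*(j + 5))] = (j^4 - 8*j^3 - 11*j^2 + 90*j - 180)/(4*(j^6 + 10*j^5 + 7*j^4 - 180*j^3 - 369*j^2 + 810*j + 2025))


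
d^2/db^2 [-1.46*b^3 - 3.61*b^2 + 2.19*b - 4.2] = -8.76*b - 7.22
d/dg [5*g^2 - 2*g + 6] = 10*g - 2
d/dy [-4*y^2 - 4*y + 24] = -8*y - 4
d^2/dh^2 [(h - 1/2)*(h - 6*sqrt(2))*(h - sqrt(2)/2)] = 6*h - 13*sqrt(2) - 1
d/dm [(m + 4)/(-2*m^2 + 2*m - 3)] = (2*m^2 + 16*m - 11)/(4*m^4 - 8*m^3 + 16*m^2 - 12*m + 9)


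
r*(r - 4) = r^2 - 4*r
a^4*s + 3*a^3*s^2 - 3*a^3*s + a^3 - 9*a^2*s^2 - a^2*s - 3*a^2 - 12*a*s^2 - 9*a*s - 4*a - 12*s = (a - 4)*(a + 1)*(a + 3*s)*(a*s + 1)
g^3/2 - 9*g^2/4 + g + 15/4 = (g/2 + 1/2)*(g - 3)*(g - 5/2)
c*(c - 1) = c^2 - c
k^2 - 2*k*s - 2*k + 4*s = (k - 2)*(k - 2*s)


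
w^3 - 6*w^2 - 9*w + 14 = (w - 7)*(w - 1)*(w + 2)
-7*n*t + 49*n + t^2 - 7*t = (-7*n + t)*(t - 7)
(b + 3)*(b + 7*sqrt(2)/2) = b^2 + 3*b + 7*sqrt(2)*b/2 + 21*sqrt(2)/2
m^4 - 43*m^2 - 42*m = m*(m - 7)*(m + 1)*(m + 6)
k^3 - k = k*(k - 1)*(k + 1)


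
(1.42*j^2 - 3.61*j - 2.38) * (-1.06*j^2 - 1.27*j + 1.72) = -1.5052*j^4 + 2.0232*j^3 + 9.5499*j^2 - 3.1866*j - 4.0936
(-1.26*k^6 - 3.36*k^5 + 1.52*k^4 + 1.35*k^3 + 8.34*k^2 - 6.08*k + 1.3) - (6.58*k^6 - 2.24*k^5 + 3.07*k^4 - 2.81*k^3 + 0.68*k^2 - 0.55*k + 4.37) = -7.84*k^6 - 1.12*k^5 - 1.55*k^4 + 4.16*k^3 + 7.66*k^2 - 5.53*k - 3.07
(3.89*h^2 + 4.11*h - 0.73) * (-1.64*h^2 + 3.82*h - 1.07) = -6.3796*h^4 + 8.1194*h^3 + 12.7351*h^2 - 7.1863*h + 0.7811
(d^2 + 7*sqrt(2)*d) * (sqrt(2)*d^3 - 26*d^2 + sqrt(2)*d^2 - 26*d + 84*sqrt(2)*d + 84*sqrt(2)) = sqrt(2)*d^5 - 12*d^4 + sqrt(2)*d^4 - 98*sqrt(2)*d^3 - 12*d^3 - 98*sqrt(2)*d^2 + 1176*d^2 + 1176*d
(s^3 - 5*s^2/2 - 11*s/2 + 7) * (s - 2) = s^4 - 9*s^3/2 - s^2/2 + 18*s - 14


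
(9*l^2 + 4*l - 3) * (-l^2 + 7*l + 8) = -9*l^4 + 59*l^3 + 103*l^2 + 11*l - 24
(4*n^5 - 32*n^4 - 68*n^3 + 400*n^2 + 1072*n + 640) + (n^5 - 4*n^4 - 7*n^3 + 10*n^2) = 5*n^5 - 36*n^4 - 75*n^3 + 410*n^2 + 1072*n + 640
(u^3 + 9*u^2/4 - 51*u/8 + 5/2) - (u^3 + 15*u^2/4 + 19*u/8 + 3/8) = -3*u^2/2 - 35*u/4 + 17/8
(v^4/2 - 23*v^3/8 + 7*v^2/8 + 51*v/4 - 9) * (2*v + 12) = v^5 + v^4/4 - 131*v^3/4 + 36*v^2 + 135*v - 108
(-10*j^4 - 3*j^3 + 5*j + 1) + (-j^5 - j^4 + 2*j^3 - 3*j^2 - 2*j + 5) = -j^5 - 11*j^4 - j^3 - 3*j^2 + 3*j + 6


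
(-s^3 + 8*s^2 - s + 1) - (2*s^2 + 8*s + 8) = -s^3 + 6*s^2 - 9*s - 7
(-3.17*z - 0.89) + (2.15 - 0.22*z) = 1.26 - 3.39*z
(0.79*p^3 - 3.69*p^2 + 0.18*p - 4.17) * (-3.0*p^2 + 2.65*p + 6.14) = -2.37*p^5 + 13.1635*p^4 - 5.4679*p^3 - 9.6696*p^2 - 9.9453*p - 25.6038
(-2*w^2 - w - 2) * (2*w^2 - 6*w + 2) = -4*w^4 + 10*w^3 - 2*w^2 + 10*w - 4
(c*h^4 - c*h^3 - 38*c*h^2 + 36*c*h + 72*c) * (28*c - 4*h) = 28*c^2*h^4 - 28*c^2*h^3 - 1064*c^2*h^2 + 1008*c^2*h + 2016*c^2 - 4*c*h^5 + 4*c*h^4 + 152*c*h^3 - 144*c*h^2 - 288*c*h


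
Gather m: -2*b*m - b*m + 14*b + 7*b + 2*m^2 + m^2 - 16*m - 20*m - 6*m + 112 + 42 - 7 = 21*b + 3*m^2 + m*(-3*b - 42) + 147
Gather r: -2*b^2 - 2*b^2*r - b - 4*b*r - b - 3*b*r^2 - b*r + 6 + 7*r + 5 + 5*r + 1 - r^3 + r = -2*b^2 - 3*b*r^2 - 2*b - r^3 + r*(-2*b^2 - 5*b + 13) + 12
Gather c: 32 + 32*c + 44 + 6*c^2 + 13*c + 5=6*c^2 + 45*c + 81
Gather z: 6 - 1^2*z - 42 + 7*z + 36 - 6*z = 0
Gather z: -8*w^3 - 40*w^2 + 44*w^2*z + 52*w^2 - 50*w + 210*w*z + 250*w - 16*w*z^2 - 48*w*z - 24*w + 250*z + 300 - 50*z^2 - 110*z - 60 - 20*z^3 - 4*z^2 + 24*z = -8*w^3 + 12*w^2 + 176*w - 20*z^3 + z^2*(-16*w - 54) + z*(44*w^2 + 162*w + 164) + 240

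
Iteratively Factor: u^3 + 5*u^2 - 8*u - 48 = (u + 4)*(u^2 + u - 12) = (u + 4)^2*(u - 3)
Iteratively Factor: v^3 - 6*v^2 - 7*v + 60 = (v - 4)*(v^2 - 2*v - 15) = (v - 5)*(v - 4)*(v + 3)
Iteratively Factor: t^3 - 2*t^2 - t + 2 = (t - 1)*(t^2 - t - 2) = (t - 1)*(t + 1)*(t - 2)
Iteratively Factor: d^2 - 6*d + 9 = (d - 3)*(d - 3)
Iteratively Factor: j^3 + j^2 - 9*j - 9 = (j + 3)*(j^2 - 2*j - 3) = (j - 3)*(j + 3)*(j + 1)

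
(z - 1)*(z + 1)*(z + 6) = z^3 + 6*z^2 - z - 6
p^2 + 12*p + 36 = (p + 6)^2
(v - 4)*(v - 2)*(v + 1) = v^3 - 5*v^2 + 2*v + 8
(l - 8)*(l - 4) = l^2 - 12*l + 32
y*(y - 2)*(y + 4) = y^3 + 2*y^2 - 8*y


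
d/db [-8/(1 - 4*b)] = -32/(4*b - 1)^2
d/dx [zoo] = 0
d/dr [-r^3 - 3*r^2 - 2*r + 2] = -3*r^2 - 6*r - 2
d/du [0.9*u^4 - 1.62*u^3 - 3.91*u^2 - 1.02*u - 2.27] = 3.6*u^3 - 4.86*u^2 - 7.82*u - 1.02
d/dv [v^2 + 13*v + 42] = 2*v + 13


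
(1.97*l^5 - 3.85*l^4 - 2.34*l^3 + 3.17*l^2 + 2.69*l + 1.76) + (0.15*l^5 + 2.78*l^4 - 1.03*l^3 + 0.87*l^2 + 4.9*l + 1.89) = 2.12*l^5 - 1.07*l^4 - 3.37*l^3 + 4.04*l^2 + 7.59*l + 3.65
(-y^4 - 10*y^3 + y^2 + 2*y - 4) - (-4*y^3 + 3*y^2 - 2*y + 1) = -y^4 - 6*y^3 - 2*y^2 + 4*y - 5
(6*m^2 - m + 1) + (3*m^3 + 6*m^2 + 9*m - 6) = 3*m^3 + 12*m^2 + 8*m - 5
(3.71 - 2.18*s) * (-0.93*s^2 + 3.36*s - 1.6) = 2.0274*s^3 - 10.7751*s^2 + 15.9536*s - 5.936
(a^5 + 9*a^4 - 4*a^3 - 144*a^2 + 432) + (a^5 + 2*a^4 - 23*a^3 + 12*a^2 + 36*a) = 2*a^5 + 11*a^4 - 27*a^3 - 132*a^2 + 36*a + 432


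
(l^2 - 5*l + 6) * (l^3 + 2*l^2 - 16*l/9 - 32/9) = l^5 - 3*l^4 - 52*l^3/9 + 52*l^2/3 + 64*l/9 - 64/3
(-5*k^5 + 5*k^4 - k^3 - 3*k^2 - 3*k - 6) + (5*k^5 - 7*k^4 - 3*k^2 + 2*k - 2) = -2*k^4 - k^3 - 6*k^2 - k - 8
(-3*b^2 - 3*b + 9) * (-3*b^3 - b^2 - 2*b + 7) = 9*b^5 + 12*b^4 - 18*b^3 - 24*b^2 - 39*b + 63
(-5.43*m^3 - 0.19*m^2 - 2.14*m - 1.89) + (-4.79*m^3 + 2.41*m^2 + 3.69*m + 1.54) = -10.22*m^3 + 2.22*m^2 + 1.55*m - 0.35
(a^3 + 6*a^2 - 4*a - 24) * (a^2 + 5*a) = a^5 + 11*a^4 + 26*a^3 - 44*a^2 - 120*a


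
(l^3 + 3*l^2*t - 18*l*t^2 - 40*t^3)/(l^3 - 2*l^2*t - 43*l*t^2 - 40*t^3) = (-l^2 + 2*l*t + 8*t^2)/(-l^2 + 7*l*t + 8*t^2)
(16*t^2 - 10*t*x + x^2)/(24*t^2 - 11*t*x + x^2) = (-2*t + x)/(-3*t + x)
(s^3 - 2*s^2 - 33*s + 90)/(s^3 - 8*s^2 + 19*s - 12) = (s^2 + s - 30)/(s^2 - 5*s + 4)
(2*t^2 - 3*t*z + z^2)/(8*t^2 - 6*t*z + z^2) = (-t + z)/(-4*t + z)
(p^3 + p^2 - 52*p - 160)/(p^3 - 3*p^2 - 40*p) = (p + 4)/p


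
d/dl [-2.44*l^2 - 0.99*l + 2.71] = -4.88*l - 0.99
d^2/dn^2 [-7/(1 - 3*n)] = 126/(3*n - 1)^3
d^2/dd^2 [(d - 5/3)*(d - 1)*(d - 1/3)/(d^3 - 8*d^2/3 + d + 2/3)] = 2*(-27*d^3 + 297*d^2 - 549*d + 371)/(3*(27*d^6 - 135*d^5 + 171*d^4 + 55*d^3 - 114*d^2 - 60*d - 8))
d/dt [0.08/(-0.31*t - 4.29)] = 0.0248/(0.31*t + 4.29)^2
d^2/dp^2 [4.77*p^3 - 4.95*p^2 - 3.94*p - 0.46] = 28.62*p - 9.9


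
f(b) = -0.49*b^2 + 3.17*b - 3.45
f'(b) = 3.17 - 0.98*b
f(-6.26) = -42.50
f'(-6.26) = 9.30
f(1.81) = 0.68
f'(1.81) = 1.40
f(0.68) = -1.52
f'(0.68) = 2.50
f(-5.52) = -35.88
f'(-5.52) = 8.58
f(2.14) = 1.09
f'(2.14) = 1.07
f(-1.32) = -8.49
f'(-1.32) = 4.46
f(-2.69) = -15.52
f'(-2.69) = 5.81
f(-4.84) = -30.27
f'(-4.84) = 7.91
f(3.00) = 1.65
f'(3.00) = 0.23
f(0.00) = -3.45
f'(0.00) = 3.17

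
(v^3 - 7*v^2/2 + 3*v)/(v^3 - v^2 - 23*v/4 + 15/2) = 2*v/(2*v + 5)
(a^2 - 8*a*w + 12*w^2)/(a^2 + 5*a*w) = (a^2 - 8*a*w + 12*w^2)/(a*(a + 5*w))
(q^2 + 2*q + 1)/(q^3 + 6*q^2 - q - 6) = (q + 1)/(q^2 + 5*q - 6)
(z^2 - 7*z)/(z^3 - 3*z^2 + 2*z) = (z - 7)/(z^2 - 3*z + 2)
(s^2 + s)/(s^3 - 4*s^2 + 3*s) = (s + 1)/(s^2 - 4*s + 3)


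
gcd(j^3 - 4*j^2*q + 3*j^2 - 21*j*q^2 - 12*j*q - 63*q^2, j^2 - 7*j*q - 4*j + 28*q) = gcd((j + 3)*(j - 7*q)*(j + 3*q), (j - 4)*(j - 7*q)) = -j + 7*q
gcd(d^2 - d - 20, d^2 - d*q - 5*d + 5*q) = d - 5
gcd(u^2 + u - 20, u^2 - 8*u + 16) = u - 4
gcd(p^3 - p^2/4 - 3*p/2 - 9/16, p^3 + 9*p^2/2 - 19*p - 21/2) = p + 1/2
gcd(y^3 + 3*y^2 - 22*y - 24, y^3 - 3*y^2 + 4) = y + 1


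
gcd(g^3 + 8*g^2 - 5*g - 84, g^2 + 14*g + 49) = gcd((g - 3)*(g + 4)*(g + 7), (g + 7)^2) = g + 7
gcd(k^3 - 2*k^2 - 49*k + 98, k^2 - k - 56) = k + 7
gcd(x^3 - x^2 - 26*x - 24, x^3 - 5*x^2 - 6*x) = x^2 - 5*x - 6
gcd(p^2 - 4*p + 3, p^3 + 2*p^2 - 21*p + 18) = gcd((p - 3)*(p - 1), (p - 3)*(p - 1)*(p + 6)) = p^2 - 4*p + 3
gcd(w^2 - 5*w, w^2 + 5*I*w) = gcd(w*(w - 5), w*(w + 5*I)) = w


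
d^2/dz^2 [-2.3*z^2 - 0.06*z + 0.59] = -4.60000000000000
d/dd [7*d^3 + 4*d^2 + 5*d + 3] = 21*d^2 + 8*d + 5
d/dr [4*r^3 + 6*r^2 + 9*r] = 12*r^2 + 12*r + 9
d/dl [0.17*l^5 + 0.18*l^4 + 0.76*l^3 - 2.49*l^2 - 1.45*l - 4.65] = 0.85*l^4 + 0.72*l^3 + 2.28*l^2 - 4.98*l - 1.45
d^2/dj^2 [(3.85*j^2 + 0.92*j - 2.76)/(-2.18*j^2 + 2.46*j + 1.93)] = (-50.037976*j^3 - 18.491196*j^2 - 112.032816*j + 36.683902)/(10.360232*j^6 - 35.072712*j^5 + 12.061068*j^4 + 47.214288*j^3 - 10.677918*j^2 - 27.489762*j - 7.189057)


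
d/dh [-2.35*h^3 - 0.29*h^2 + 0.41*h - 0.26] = -7.05*h^2 - 0.58*h + 0.41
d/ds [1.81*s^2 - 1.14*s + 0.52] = 3.62*s - 1.14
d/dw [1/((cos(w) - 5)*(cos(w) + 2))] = (2*cos(w) - 3)*sin(w)/((cos(w) - 5)^2*(cos(w) + 2)^2)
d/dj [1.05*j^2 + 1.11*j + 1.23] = 2.1*j + 1.11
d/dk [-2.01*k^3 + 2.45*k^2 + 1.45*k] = -6.03*k^2 + 4.9*k + 1.45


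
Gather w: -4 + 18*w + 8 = 18*w + 4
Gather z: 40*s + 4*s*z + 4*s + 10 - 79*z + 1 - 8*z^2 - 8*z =44*s - 8*z^2 + z*(4*s - 87) + 11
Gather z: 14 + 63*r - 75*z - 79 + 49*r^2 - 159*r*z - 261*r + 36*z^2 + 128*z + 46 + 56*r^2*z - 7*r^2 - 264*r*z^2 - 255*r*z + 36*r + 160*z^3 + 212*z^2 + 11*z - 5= 42*r^2 - 162*r + 160*z^3 + z^2*(248 - 264*r) + z*(56*r^2 - 414*r + 64) - 24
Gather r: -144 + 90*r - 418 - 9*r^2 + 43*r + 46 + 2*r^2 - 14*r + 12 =-7*r^2 + 119*r - 504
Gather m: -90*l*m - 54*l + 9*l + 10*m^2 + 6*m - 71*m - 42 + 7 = -45*l + 10*m^2 + m*(-90*l - 65) - 35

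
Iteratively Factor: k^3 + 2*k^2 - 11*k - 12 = (k - 3)*(k^2 + 5*k + 4) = (k - 3)*(k + 4)*(k + 1)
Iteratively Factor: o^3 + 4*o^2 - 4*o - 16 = (o + 2)*(o^2 + 2*o - 8) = (o - 2)*(o + 2)*(o + 4)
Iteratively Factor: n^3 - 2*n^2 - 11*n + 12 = (n + 3)*(n^2 - 5*n + 4) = (n - 4)*(n + 3)*(n - 1)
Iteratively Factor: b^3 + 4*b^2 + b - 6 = (b + 3)*(b^2 + b - 2) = (b - 1)*(b + 3)*(b + 2)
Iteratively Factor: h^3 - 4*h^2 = (h - 4)*(h^2) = h*(h - 4)*(h)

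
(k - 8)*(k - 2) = k^2 - 10*k + 16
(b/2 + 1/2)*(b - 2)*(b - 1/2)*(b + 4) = b^4/2 + 5*b^3/4 - 15*b^2/4 - 5*b/2 + 2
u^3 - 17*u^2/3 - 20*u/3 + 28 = (u - 6)*(u - 2)*(u + 7/3)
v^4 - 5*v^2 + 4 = (v - 2)*(v - 1)*(v + 1)*(v + 2)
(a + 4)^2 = a^2 + 8*a + 16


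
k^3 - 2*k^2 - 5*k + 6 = (k - 3)*(k - 1)*(k + 2)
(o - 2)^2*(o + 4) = o^3 - 12*o + 16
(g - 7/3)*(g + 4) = g^2 + 5*g/3 - 28/3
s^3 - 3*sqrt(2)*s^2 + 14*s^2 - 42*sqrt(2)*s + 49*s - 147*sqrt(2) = (s + 7)^2*(s - 3*sqrt(2))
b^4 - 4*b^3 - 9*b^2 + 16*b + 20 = (b - 5)*(b - 2)*(b + 1)*(b + 2)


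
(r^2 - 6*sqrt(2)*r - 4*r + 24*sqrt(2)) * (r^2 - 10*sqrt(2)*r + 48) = r^4 - 16*sqrt(2)*r^3 - 4*r^3 + 64*sqrt(2)*r^2 + 168*r^2 - 672*r - 288*sqrt(2)*r + 1152*sqrt(2)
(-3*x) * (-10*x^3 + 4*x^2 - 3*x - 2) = 30*x^4 - 12*x^3 + 9*x^2 + 6*x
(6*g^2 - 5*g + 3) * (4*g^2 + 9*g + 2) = 24*g^4 + 34*g^3 - 21*g^2 + 17*g + 6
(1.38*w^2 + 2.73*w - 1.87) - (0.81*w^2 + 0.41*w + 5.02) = 0.57*w^2 + 2.32*w - 6.89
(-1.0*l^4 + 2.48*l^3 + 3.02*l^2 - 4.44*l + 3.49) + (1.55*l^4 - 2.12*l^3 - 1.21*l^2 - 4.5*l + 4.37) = 0.55*l^4 + 0.36*l^3 + 1.81*l^2 - 8.94*l + 7.86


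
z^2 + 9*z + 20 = (z + 4)*(z + 5)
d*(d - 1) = d^2 - d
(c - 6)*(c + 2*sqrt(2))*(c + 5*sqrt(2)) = c^3 - 6*c^2 + 7*sqrt(2)*c^2 - 42*sqrt(2)*c + 20*c - 120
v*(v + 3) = v^2 + 3*v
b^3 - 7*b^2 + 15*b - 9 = (b - 3)^2*(b - 1)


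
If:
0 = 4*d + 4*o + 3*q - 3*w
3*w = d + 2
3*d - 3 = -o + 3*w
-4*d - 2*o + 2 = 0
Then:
No Solution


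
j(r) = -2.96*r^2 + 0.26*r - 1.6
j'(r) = 0.26 - 5.92*r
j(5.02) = -74.89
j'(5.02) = -29.46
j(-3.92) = -48.10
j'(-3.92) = 23.47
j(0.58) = -2.44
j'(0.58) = -3.17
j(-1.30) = -6.94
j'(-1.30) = 7.96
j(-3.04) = -29.75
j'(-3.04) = 18.26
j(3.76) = -42.47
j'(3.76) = -22.00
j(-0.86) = -4.01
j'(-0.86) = 5.35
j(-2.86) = -26.56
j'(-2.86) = 17.19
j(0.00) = -1.60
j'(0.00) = 0.26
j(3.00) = -27.46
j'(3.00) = -17.50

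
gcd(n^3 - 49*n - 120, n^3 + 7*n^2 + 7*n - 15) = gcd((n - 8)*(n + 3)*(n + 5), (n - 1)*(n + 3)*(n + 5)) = n^2 + 8*n + 15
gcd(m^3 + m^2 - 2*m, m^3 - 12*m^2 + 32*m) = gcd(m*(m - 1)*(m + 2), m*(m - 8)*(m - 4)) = m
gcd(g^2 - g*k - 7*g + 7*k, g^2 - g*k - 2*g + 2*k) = g - k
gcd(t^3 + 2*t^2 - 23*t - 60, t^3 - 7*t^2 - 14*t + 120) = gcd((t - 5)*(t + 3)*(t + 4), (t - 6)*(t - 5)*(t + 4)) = t^2 - t - 20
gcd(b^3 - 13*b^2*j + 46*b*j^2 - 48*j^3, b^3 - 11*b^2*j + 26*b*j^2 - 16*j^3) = b^2 - 10*b*j + 16*j^2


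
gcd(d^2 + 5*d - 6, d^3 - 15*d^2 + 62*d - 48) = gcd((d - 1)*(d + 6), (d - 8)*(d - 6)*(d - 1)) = d - 1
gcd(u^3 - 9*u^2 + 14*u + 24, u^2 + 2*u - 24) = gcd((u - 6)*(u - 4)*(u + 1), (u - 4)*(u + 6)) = u - 4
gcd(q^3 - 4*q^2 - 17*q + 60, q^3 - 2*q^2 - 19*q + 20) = q^2 - q - 20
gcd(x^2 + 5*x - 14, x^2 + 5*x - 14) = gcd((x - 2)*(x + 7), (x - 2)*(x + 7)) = x^2 + 5*x - 14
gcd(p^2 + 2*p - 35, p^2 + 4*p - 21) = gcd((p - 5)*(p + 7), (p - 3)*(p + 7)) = p + 7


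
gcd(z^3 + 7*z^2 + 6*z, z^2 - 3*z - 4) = z + 1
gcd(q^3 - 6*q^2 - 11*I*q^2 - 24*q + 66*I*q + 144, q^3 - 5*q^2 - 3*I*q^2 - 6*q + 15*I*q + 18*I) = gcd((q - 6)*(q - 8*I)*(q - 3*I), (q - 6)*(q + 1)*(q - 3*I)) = q^2 + q*(-6 - 3*I) + 18*I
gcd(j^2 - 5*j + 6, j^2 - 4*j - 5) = 1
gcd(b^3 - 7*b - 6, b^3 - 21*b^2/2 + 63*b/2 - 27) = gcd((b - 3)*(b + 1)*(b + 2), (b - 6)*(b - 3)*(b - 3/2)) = b - 3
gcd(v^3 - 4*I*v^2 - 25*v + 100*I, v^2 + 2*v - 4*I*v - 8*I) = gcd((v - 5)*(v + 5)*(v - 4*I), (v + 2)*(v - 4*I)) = v - 4*I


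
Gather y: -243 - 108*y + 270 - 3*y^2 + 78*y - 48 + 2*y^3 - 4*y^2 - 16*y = 2*y^3 - 7*y^2 - 46*y - 21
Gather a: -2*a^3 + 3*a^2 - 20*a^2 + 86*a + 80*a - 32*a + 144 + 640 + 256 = -2*a^3 - 17*a^2 + 134*a + 1040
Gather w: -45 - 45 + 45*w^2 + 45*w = 45*w^2 + 45*w - 90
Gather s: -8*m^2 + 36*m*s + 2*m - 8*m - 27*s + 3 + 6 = -8*m^2 - 6*m + s*(36*m - 27) + 9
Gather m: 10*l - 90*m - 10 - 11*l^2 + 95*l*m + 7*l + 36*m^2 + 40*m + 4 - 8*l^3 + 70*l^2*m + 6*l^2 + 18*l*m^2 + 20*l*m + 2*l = -8*l^3 - 5*l^2 + 19*l + m^2*(18*l + 36) + m*(70*l^2 + 115*l - 50) - 6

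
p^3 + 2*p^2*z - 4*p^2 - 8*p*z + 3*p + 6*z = (p - 3)*(p - 1)*(p + 2*z)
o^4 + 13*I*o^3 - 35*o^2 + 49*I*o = o*(o - I)*(o + 7*I)^2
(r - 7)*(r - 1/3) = r^2 - 22*r/3 + 7/3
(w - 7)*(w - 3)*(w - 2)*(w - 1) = w^4 - 13*w^3 + 53*w^2 - 83*w + 42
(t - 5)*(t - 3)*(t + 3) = t^3 - 5*t^2 - 9*t + 45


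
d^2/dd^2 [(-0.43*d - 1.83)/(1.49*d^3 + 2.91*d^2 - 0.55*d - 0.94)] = (-5.727858*d^5 - 59.940018*d^4 - 134.942488*d^3 - 91.208724*d^2 - 4.86243*d - 10.674094)/(3.307949*d^9 + 19.381473*d^8 + 34.189242*d^7 + 4.073019*d^6 - 37.074666*d^5 - 16.617237*d^4 + 12.810137*d^3 + 6.860778*d^2 - 1.45794*d - 0.830584)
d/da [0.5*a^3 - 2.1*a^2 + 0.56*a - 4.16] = 1.5*a^2 - 4.2*a + 0.56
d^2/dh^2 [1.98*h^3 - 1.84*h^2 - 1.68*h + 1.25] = 11.88*h - 3.68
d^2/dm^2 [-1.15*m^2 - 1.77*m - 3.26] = -2.30000000000000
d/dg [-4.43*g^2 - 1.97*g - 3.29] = -8.86*g - 1.97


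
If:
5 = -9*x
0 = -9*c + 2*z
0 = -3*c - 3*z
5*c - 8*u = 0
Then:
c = 0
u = 0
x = -5/9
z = 0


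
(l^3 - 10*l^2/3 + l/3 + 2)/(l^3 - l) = (l^2 - 7*l/3 - 2)/(l*(l + 1))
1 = 1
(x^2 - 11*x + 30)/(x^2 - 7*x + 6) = (x - 5)/(x - 1)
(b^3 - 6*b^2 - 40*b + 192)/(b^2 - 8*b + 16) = (b^2 - 2*b - 48)/(b - 4)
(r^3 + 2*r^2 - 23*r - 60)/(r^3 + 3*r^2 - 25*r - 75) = (r + 4)/(r + 5)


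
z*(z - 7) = z^2 - 7*z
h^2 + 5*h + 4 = (h + 1)*(h + 4)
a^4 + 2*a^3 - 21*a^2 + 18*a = a*(a - 3)*(a - 1)*(a + 6)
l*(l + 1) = l^2 + l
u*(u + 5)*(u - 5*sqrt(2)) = u^3 - 5*sqrt(2)*u^2 + 5*u^2 - 25*sqrt(2)*u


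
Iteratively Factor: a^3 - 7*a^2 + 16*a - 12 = (a - 2)*(a^2 - 5*a + 6) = (a - 3)*(a - 2)*(a - 2)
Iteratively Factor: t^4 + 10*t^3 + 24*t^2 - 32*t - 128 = (t + 4)*(t^3 + 6*t^2 - 32) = (t - 2)*(t + 4)*(t^2 + 8*t + 16) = (t - 2)*(t + 4)^2*(t + 4)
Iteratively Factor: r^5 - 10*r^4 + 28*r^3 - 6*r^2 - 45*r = (r - 3)*(r^4 - 7*r^3 + 7*r^2 + 15*r) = (r - 5)*(r - 3)*(r^3 - 2*r^2 - 3*r) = r*(r - 5)*(r - 3)*(r^2 - 2*r - 3) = r*(r - 5)*(r - 3)^2*(r + 1)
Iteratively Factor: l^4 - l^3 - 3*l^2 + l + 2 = (l - 2)*(l^3 + l^2 - l - 1) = (l - 2)*(l + 1)*(l^2 - 1) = (l - 2)*(l + 1)^2*(l - 1)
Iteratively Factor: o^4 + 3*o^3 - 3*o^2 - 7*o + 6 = (o - 1)*(o^3 + 4*o^2 + o - 6) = (o - 1)*(o + 2)*(o^2 + 2*o - 3) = (o - 1)^2*(o + 2)*(o + 3)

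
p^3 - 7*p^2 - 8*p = p*(p - 8)*(p + 1)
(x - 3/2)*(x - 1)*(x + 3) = x^3 + x^2/2 - 6*x + 9/2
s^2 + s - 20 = (s - 4)*(s + 5)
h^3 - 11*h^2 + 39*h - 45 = (h - 5)*(h - 3)^2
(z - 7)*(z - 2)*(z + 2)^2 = z^4 - 5*z^3 - 18*z^2 + 20*z + 56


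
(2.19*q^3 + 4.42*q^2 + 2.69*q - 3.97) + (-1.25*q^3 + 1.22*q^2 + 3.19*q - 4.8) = 0.94*q^3 + 5.64*q^2 + 5.88*q - 8.77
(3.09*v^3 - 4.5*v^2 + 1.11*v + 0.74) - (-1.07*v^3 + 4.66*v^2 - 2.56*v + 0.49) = 4.16*v^3 - 9.16*v^2 + 3.67*v + 0.25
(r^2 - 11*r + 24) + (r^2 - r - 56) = 2*r^2 - 12*r - 32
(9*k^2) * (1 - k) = -9*k^3 + 9*k^2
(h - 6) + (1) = h - 5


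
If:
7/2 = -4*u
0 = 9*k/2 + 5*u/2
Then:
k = 35/72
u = -7/8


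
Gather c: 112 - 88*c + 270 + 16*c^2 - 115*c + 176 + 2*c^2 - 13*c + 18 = 18*c^2 - 216*c + 576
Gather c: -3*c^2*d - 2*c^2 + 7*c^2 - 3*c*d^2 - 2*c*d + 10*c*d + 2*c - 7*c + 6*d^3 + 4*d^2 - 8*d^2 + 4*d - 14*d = c^2*(5 - 3*d) + c*(-3*d^2 + 8*d - 5) + 6*d^3 - 4*d^2 - 10*d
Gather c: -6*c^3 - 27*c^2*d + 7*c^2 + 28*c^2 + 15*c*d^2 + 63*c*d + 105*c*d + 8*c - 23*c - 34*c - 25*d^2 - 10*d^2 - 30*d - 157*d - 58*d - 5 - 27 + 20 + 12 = -6*c^3 + c^2*(35 - 27*d) + c*(15*d^2 + 168*d - 49) - 35*d^2 - 245*d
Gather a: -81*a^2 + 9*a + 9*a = -81*a^2 + 18*a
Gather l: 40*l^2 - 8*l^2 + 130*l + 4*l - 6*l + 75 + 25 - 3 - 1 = 32*l^2 + 128*l + 96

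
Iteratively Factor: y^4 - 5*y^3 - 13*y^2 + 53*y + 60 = (y - 4)*(y^3 - y^2 - 17*y - 15) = (y - 4)*(y + 1)*(y^2 - 2*y - 15) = (y - 4)*(y + 1)*(y + 3)*(y - 5)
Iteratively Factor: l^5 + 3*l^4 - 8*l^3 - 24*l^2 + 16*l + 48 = (l + 2)*(l^4 + l^3 - 10*l^2 - 4*l + 24) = (l + 2)^2*(l^3 - l^2 - 8*l + 12) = (l + 2)^2*(l + 3)*(l^2 - 4*l + 4) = (l - 2)*(l + 2)^2*(l + 3)*(l - 2)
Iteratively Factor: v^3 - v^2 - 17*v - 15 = (v + 3)*(v^2 - 4*v - 5) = (v - 5)*(v + 3)*(v + 1)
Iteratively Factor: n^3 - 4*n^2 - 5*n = (n - 5)*(n^2 + n) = n*(n - 5)*(n + 1)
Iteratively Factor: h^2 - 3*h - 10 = (h + 2)*(h - 5)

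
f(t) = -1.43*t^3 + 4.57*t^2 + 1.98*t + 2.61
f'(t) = -4.29*t^2 + 9.14*t + 1.98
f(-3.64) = 124.92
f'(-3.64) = -88.13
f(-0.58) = 3.28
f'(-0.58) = -4.76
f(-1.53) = 15.40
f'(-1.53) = -22.05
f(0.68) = 5.62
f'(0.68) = 6.21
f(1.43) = 10.60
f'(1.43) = 6.28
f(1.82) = 12.73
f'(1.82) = 4.40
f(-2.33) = 40.90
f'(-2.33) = -42.61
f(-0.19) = 2.41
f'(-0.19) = 0.09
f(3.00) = 11.07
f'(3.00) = -9.21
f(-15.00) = 5827.41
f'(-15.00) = -1100.37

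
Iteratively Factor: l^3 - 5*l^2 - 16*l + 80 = (l - 4)*(l^2 - l - 20) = (l - 4)*(l + 4)*(l - 5)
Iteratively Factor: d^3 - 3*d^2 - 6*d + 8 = (d - 1)*(d^2 - 2*d - 8) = (d - 1)*(d + 2)*(d - 4)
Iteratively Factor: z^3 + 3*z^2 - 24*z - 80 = (z - 5)*(z^2 + 8*z + 16) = (z - 5)*(z + 4)*(z + 4)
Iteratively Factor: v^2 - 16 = (v - 4)*(v + 4)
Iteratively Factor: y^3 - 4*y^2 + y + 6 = (y + 1)*(y^2 - 5*y + 6) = (y - 2)*(y + 1)*(y - 3)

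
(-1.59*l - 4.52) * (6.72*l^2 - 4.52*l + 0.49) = -10.6848*l^3 - 23.1876*l^2 + 19.6513*l - 2.2148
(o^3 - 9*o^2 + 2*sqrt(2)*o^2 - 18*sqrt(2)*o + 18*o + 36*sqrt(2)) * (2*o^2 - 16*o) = 2*o^5 - 34*o^4 + 4*sqrt(2)*o^4 - 68*sqrt(2)*o^3 + 180*o^3 - 288*o^2 + 360*sqrt(2)*o^2 - 576*sqrt(2)*o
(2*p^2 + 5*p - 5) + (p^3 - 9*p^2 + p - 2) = p^3 - 7*p^2 + 6*p - 7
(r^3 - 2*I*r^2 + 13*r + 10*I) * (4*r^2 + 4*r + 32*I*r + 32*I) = 4*r^5 + 4*r^4 + 24*I*r^4 + 116*r^3 + 24*I*r^3 + 116*r^2 + 456*I*r^2 - 320*r + 456*I*r - 320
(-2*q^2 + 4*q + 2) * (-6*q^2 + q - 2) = 12*q^4 - 26*q^3 - 4*q^2 - 6*q - 4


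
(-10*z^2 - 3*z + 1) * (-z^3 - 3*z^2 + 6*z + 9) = 10*z^5 + 33*z^4 - 52*z^3 - 111*z^2 - 21*z + 9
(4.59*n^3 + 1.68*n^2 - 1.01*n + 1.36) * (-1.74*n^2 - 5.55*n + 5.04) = -7.9866*n^5 - 28.3977*n^4 + 15.567*n^3 + 11.7063*n^2 - 12.6384*n + 6.8544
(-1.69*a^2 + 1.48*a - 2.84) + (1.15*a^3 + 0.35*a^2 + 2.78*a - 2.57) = 1.15*a^3 - 1.34*a^2 + 4.26*a - 5.41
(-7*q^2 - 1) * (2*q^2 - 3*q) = -14*q^4 + 21*q^3 - 2*q^2 + 3*q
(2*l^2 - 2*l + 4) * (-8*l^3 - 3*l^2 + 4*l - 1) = -16*l^5 + 10*l^4 - 18*l^3 - 22*l^2 + 18*l - 4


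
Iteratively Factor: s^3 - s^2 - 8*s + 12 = (s - 2)*(s^2 + s - 6) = (s - 2)^2*(s + 3)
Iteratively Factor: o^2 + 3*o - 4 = (o - 1)*(o + 4)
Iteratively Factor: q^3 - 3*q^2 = (q - 3)*(q^2) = q*(q - 3)*(q)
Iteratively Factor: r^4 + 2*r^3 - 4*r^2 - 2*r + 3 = (r + 3)*(r^3 - r^2 - r + 1) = (r - 1)*(r + 3)*(r^2 - 1) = (r - 1)^2*(r + 3)*(r + 1)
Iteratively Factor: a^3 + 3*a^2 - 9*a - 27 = (a + 3)*(a^2 - 9) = (a - 3)*(a + 3)*(a + 3)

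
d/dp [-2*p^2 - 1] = -4*p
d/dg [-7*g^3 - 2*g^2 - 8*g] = -21*g^2 - 4*g - 8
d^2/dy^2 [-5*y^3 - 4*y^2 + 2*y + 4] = -30*y - 8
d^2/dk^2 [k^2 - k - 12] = 2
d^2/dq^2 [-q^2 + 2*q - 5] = -2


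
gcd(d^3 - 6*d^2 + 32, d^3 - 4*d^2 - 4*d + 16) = d^2 - 2*d - 8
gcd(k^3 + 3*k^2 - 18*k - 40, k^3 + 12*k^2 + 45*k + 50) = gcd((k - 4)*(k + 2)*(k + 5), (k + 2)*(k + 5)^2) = k^2 + 7*k + 10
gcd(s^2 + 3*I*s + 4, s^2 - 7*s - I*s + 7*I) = s - I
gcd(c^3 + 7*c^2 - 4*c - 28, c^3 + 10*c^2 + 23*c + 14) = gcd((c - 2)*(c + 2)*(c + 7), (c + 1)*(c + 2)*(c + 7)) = c^2 + 9*c + 14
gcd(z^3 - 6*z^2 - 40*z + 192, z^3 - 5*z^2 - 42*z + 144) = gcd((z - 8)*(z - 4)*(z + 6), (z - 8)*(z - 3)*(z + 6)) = z^2 - 2*z - 48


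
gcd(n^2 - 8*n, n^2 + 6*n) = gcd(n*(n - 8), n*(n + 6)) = n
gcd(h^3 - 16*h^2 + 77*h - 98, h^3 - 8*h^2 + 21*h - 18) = h - 2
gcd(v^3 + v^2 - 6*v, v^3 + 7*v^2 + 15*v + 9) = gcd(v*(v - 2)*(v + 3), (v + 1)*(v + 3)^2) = v + 3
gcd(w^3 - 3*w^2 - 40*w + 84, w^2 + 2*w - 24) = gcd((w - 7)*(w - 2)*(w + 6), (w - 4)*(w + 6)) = w + 6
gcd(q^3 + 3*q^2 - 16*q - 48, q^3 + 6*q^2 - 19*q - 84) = q^2 - q - 12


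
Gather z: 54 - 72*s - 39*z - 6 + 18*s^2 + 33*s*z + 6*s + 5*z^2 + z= 18*s^2 - 66*s + 5*z^2 + z*(33*s - 38) + 48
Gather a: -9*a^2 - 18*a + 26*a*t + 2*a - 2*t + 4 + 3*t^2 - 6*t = -9*a^2 + a*(26*t - 16) + 3*t^2 - 8*t + 4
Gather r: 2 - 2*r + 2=4 - 2*r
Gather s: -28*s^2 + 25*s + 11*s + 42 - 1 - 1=-28*s^2 + 36*s + 40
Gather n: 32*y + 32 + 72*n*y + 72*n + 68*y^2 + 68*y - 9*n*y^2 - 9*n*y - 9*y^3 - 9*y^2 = n*(-9*y^2 + 63*y + 72) - 9*y^3 + 59*y^2 + 100*y + 32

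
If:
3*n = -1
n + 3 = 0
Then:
No Solution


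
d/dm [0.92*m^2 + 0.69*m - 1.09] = 1.84*m + 0.69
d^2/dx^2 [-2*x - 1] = 0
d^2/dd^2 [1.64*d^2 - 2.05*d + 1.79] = 3.28000000000000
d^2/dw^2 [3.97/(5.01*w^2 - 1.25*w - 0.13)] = (199.294794*w^2 - 49.72425*w - 3.97*(10.02*w - 1.25)*(20.04*w - 2.5) - 5.171322)/(-5.01*w^2 + 1.25*w + 0.13)^3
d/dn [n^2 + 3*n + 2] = 2*n + 3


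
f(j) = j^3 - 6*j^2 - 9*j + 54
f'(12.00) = 279.00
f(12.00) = 810.00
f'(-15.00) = 846.00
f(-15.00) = -4536.00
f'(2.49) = -20.28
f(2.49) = 9.83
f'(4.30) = -5.13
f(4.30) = -16.13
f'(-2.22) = 32.43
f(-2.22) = 33.47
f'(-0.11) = -7.64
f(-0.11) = 54.92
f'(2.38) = -20.57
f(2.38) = 12.07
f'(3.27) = -16.16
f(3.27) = -4.62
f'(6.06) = 28.45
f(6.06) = 1.66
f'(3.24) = -16.39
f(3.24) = -4.13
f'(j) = 3*j^2 - 12*j - 9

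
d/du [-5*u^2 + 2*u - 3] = 2 - 10*u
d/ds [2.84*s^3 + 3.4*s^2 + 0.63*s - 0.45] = 8.52*s^2 + 6.8*s + 0.63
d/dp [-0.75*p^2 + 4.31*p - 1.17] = 4.31 - 1.5*p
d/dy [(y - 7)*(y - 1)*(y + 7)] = 3*y^2 - 2*y - 49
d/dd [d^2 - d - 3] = 2*d - 1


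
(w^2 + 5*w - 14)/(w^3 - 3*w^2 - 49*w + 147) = (w - 2)/(w^2 - 10*w + 21)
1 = 1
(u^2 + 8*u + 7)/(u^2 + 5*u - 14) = (u + 1)/(u - 2)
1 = 1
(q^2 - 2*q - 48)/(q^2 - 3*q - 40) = (q + 6)/(q + 5)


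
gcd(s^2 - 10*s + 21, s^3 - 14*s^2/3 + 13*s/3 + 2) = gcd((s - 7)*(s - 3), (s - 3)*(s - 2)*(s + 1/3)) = s - 3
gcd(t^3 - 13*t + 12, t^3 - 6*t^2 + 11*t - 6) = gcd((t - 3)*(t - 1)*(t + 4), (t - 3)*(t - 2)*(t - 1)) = t^2 - 4*t + 3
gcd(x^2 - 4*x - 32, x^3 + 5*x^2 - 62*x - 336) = x - 8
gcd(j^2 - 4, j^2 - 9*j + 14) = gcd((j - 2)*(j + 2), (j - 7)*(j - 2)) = j - 2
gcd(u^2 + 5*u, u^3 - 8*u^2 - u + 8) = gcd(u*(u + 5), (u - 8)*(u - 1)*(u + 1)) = 1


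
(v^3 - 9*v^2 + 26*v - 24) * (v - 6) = v^4 - 15*v^3 + 80*v^2 - 180*v + 144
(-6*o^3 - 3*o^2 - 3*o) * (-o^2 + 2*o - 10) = 6*o^5 - 9*o^4 + 57*o^3 + 24*o^2 + 30*o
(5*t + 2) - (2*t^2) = -2*t^2 + 5*t + 2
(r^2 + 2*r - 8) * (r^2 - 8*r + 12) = r^4 - 6*r^3 - 12*r^2 + 88*r - 96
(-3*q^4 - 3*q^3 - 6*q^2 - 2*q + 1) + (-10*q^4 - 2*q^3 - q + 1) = -13*q^4 - 5*q^3 - 6*q^2 - 3*q + 2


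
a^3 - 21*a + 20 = (a - 4)*(a - 1)*(a + 5)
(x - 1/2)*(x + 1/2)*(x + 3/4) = x^3 + 3*x^2/4 - x/4 - 3/16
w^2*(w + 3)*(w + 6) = w^4 + 9*w^3 + 18*w^2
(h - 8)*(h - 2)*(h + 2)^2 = h^4 - 6*h^3 - 20*h^2 + 24*h + 64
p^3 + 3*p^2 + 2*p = p*(p + 1)*(p + 2)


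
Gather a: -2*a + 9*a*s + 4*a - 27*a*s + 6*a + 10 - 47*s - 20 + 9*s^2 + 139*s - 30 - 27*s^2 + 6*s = a*(8 - 18*s) - 18*s^2 + 98*s - 40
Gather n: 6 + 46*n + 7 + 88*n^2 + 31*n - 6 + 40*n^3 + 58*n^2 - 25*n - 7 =40*n^3 + 146*n^2 + 52*n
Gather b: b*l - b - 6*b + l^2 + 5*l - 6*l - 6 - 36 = b*(l - 7) + l^2 - l - 42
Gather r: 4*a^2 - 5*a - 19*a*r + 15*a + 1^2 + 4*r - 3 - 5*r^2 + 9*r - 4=4*a^2 + 10*a - 5*r^2 + r*(13 - 19*a) - 6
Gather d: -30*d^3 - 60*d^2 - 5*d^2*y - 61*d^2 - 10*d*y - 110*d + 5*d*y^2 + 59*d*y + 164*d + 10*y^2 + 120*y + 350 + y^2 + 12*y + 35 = -30*d^3 + d^2*(-5*y - 121) + d*(5*y^2 + 49*y + 54) + 11*y^2 + 132*y + 385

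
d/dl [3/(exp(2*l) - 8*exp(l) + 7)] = 6*(4 - exp(l))*exp(l)/(exp(2*l) - 8*exp(l) + 7)^2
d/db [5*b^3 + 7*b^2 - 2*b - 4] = 15*b^2 + 14*b - 2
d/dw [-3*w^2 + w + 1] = 1 - 6*w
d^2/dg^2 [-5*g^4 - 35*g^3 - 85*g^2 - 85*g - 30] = -60*g^2 - 210*g - 170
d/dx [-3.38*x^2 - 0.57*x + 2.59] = -6.76*x - 0.57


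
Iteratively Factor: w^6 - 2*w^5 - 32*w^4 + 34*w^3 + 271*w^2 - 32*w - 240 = (w + 1)*(w^5 - 3*w^4 - 29*w^3 + 63*w^2 + 208*w - 240) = (w - 4)*(w + 1)*(w^4 + w^3 - 25*w^2 - 37*w + 60) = (w - 4)*(w - 1)*(w + 1)*(w^3 + 2*w^2 - 23*w - 60) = (w - 4)*(w - 1)*(w + 1)*(w + 3)*(w^2 - w - 20) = (w - 5)*(w - 4)*(w - 1)*(w + 1)*(w + 3)*(w + 4)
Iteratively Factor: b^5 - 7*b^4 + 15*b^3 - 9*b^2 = (b - 3)*(b^4 - 4*b^3 + 3*b^2) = b*(b - 3)*(b^3 - 4*b^2 + 3*b) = b^2*(b - 3)*(b^2 - 4*b + 3) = b^2*(b - 3)^2*(b - 1)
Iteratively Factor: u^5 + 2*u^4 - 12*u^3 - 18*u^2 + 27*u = (u)*(u^4 + 2*u^3 - 12*u^2 - 18*u + 27) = u*(u + 3)*(u^3 - u^2 - 9*u + 9) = u*(u - 1)*(u + 3)*(u^2 - 9) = u*(u - 3)*(u - 1)*(u + 3)*(u + 3)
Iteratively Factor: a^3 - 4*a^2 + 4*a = (a - 2)*(a^2 - 2*a) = a*(a - 2)*(a - 2)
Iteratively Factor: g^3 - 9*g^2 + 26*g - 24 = (g - 4)*(g^2 - 5*g + 6) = (g - 4)*(g - 3)*(g - 2)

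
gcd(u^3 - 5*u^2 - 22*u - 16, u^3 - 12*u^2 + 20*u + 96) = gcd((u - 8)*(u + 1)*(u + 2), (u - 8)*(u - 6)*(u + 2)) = u^2 - 6*u - 16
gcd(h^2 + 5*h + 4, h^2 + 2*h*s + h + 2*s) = h + 1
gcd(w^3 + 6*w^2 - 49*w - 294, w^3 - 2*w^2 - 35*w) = w - 7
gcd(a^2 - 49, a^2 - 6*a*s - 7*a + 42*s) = a - 7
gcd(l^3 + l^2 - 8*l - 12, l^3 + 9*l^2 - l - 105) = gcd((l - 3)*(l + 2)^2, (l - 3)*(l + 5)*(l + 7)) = l - 3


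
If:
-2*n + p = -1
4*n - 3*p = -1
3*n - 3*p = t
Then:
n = 2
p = 3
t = -3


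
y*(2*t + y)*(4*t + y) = 8*t^2*y + 6*t*y^2 + y^3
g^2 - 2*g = g*(g - 2)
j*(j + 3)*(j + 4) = j^3 + 7*j^2 + 12*j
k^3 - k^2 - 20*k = k*(k - 5)*(k + 4)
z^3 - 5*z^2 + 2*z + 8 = (z - 4)*(z - 2)*(z + 1)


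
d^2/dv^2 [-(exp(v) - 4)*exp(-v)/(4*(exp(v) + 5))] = (-exp(3*v) + 21*exp(2*v) + 60*exp(v) + 100)*exp(-v)/(4*(exp(3*v) + 15*exp(2*v) + 75*exp(v) + 125))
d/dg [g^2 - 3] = 2*g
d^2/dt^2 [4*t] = 0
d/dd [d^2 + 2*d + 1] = 2*d + 2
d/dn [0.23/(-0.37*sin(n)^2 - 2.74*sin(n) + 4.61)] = (0.1702*sin(n) + 0.6302)*cos(n)/(0.37*sin(n)^2 + 2.74*sin(n) - 4.61)^2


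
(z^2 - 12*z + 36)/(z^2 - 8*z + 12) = (z - 6)/(z - 2)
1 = 1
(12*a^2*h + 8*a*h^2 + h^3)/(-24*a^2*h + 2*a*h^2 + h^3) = (-2*a - h)/(4*a - h)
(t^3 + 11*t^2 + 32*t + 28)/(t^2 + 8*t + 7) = (t^2 + 4*t + 4)/(t + 1)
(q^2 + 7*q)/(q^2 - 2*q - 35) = q*(q + 7)/(q^2 - 2*q - 35)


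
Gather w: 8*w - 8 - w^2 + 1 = -w^2 + 8*w - 7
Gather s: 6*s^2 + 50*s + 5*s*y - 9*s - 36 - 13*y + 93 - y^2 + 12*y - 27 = 6*s^2 + s*(5*y + 41) - y^2 - y + 30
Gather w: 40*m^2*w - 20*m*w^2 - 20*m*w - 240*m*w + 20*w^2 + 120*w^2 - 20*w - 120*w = w^2*(140 - 20*m) + w*(40*m^2 - 260*m - 140)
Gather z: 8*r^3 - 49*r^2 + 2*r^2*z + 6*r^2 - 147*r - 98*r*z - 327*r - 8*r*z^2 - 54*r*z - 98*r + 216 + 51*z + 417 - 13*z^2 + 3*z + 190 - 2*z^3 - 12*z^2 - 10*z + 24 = 8*r^3 - 43*r^2 - 572*r - 2*z^3 + z^2*(-8*r - 25) + z*(2*r^2 - 152*r + 44) + 847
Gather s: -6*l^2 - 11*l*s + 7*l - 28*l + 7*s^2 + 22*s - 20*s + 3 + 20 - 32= -6*l^2 - 21*l + 7*s^2 + s*(2 - 11*l) - 9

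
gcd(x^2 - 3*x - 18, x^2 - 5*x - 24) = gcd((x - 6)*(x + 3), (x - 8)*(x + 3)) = x + 3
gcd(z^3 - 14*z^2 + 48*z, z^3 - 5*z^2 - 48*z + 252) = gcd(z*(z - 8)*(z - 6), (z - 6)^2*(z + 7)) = z - 6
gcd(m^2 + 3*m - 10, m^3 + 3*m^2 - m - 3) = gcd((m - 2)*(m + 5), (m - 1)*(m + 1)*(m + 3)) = 1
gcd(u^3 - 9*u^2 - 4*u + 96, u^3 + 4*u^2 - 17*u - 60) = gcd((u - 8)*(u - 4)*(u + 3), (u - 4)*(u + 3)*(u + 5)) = u^2 - u - 12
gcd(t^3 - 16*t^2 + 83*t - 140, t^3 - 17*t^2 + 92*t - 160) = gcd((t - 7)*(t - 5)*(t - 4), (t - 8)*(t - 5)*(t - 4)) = t^2 - 9*t + 20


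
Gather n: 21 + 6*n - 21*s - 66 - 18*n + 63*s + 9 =-12*n + 42*s - 36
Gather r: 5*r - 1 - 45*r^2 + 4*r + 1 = -45*r^2 + 9*r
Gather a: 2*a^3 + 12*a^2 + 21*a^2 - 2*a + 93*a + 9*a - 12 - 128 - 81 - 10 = 2*a^3 + 33*a^2 + 100*a - 231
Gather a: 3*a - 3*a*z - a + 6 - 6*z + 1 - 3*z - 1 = a*(2 - 3*z) - 9*z + 6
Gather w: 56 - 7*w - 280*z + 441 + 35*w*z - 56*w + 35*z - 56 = w*(35*z - 63) - 245*z + 441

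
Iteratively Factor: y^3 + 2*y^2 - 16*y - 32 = (y + 2)*(y^2 - 16) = (y + 2)*(y + 4)*(y - 4)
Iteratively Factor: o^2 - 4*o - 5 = (o - 5)*(o + 1)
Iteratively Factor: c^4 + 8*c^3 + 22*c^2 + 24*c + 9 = (c + 3)*(c^3 + 5*c^2 + 7*c + 3) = (c + 1)*(c + 3)*(c^2 + 4*c + 3) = (c + 1)*(c + 3)^2*(c + 1)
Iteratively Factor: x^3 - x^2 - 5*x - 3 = (x + 1)*(x^2 - 2*x - 3) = (x - 3)*(x + 1)*(x + 1)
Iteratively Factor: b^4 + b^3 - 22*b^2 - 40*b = (b + 2)*(b^3 - b^2 - 20*b) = (b + 2)*(b + 4)*(b^2 - 5*b) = (b - 5)*(b + 2)*(b + 4)*(b)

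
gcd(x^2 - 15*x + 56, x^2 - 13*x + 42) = x - 7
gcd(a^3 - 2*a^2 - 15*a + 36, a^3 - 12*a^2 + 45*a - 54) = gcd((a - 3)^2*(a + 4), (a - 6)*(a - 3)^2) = a^2 - 6*a + 9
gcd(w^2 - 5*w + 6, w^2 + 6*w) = 1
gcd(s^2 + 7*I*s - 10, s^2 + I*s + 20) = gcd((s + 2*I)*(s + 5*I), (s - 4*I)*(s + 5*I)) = s + 5*I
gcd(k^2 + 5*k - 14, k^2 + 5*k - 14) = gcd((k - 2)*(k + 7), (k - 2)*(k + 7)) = k^2 + 5*k - 14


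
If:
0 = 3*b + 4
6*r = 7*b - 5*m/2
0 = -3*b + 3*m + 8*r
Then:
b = -4/3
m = -76/3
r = 9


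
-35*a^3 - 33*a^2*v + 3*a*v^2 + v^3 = (-5*a + v)*(a + v)*(7*a + v)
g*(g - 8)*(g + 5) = g^3 - 3*g^2 - 40*g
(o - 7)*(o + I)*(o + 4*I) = o^3 - 7*o^2 + 5*I*o^2 - 4*o - 35*I*o + 28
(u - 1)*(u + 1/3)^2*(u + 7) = u^4 + 20*u^3/3 - 26*u^2/9 - 4*u - 7/9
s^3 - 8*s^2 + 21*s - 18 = (s - 3)^2*(s - 2)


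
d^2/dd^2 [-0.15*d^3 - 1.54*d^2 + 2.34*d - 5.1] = -0.9*d - 3.08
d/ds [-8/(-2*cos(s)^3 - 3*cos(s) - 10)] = 24*(cos(2*s) + 2)*sin(s)/(2*cos(s)^3 + 3*cos(s) + 10)^2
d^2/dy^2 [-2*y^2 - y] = -4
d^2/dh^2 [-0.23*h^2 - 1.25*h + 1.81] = -0.460000000000000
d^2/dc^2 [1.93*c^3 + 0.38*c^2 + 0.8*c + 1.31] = 11.58*c + 0.76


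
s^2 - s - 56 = (s - 8)*(s + 7)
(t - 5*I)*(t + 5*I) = t^2 + 25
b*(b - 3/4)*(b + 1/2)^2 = b^4 + b^3/4 - b^2/2 - 3*b/16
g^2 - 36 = (g - 6)*(g + 6)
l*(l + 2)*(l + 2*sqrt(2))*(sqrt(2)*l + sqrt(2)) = sqrt(2)*l^4 + 4*l^3 + 3*sqrt(2)*l^3 + 2*sqrt(2)*l^2 + 12*l^2 + 8*l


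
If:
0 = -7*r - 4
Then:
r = -4/7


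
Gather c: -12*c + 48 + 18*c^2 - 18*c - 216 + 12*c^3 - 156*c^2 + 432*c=12*c^3 - 138*c^2 + 402*c - 168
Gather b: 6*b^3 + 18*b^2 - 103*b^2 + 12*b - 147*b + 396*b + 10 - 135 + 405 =6*b^3 - 85*b^2 + 261*b + 280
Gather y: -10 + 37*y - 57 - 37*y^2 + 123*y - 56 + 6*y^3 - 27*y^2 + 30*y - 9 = 6*y^3 - 64*y^2 + 190*y - 132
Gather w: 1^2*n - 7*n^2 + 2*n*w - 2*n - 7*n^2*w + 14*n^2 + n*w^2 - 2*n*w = -7*n^2*w + 7*n^2 + n*w^2 - n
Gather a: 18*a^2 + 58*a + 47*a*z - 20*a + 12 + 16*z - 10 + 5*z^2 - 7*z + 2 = 18*a^2 + a*(47*z + 38) + 5*z^2 + 9*z + 4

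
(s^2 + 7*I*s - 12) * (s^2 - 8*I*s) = s^4 - I*s^3 + 44*s^2 + 96*I*s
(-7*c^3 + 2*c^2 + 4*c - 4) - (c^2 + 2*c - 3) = -7*c^3 + c^2 + 2*c - 1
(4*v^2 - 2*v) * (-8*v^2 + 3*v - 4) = -32*v^4 + 28*v^3 - 22*v^2 + 8*v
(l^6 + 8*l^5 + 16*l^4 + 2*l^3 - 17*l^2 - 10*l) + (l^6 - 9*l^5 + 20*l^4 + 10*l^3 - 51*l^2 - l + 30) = 2*l^6 - l^5 + 36*l^4 + 12*l^3 - 68*l^2 - 11*l + 30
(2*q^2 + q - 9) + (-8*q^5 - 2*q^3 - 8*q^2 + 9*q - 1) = -8*q^5 - 2*q^3 - 6*q^2 + 10*q - 10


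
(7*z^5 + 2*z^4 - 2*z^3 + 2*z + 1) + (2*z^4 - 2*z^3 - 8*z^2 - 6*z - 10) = 7*z^5 + 4*z^4 - 4*z^3 - 8*z^2 - 4*z - 9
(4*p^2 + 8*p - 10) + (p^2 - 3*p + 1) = 5*p^2 + 5*p - 9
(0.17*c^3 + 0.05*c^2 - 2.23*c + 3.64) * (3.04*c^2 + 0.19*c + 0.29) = 0.5168*c^5 + 0.1843*c^4 - 6.7204*c^3 + 10.6564*c^2 + 0.0449000000000001*c + 1.0556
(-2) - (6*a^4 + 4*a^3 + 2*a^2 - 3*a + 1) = -6*a^4 - 4*a^3 - 2*a^2 + 3*a - 3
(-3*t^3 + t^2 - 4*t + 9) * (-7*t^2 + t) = 21*t^5 - 10*t^4 + 29*t^3 - 67*t^2 + 9*t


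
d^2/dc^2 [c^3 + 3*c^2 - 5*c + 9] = 6*c + 6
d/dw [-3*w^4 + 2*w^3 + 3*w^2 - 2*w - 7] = -12*w^3 + 6*w^2 + 6*w - 2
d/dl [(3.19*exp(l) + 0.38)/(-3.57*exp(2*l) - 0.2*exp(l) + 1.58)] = (11.3883*exp(2*l) + 2.7132*exp(l) + 5.1162)*exp(l)/(12.7449*exp(4*l) + 1.428*exp(3*l) - 11.2412*exp(2*l) - 0.632*exp(l) + 2.4964)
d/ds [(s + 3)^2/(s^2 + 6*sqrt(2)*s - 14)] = 2*(s + 3)*(s^2 + 6*sqrt(2)*s - (s + 3)*(s + 3*sqrt(2)) - 14)/(s^2 + 6*sqrt(2)*s - 14)^2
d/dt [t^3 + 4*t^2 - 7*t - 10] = 3*t^2 + 8*t - 7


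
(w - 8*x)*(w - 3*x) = w^2 - 11*w*x + 24*x^2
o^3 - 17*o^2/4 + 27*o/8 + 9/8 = (o - 3)*(o - 3/2)*(o + 1/4)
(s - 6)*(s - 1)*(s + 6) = s^3 - s^2 - 36*s + 36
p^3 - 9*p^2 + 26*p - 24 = (p - 4)*(p - 3)*(p - 2)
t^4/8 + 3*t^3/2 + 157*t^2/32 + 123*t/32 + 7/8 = (t/4 + 1)*(t/2 + 1/4)*(t + 1/2)*(t + 7)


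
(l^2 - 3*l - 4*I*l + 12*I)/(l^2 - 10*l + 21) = (l - 4*I)/(l - 7)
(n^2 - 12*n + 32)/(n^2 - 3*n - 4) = (n - 8)/(n + 1)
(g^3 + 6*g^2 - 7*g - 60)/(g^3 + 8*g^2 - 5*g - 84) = (g + 5)/(g + 7)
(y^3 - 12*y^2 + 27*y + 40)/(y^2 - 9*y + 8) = (y^2 - 4*y - 5)/(y - 1)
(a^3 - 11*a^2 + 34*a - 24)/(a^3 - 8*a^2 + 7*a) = (a^2 - 10*a + 24)/(a*(a - 7))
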